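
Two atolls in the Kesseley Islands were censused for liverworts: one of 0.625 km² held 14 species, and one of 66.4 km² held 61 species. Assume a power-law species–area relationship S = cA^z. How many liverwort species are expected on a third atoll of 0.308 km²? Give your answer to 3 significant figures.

z = ln(61/14) / ln(66.4/0.625) = 1.4718 / 4.6657 = 0.3155
c = 14 / 0.625^0.3155 = 14 / 0.8622 = 16.24
S₃ = 16.24 × 0.308^0.3155 = 16.24 × 0.6897 ≈ 11.2

11.2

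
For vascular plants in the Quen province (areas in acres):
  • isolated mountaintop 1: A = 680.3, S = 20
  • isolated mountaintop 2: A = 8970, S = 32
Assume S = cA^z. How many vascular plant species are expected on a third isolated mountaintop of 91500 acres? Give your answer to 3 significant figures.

z = ln(32/20) / ln(8970/680.3) = 0.4700 / 2.5791 = 0.1822
c = 20 / 680.3^0.1822 = 20 / 3.283 = 6.093
S₃ = 6.093 × 91500^0.1822 = 6.093 × 8.019 ≈ 48.86

48.9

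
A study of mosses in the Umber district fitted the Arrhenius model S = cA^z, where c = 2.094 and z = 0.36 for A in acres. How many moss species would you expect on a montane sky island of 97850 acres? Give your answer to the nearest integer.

131

S = 2.094 × 97850^0.36 = 2.094 × 62.6 ≈ 131.1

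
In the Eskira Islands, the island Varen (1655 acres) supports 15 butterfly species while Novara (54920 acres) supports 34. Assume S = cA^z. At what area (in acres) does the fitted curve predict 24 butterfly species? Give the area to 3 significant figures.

12400 acres

z = ln(34/15) / ln(54920/1655) = 0.8183 / 3.5021 = 0.2337
c = 15 / 1655^0.2337 = 15 / 5.651 = 2.654
A = (24/2.654)^(1/0.2337) ⇒ ln A = ln(9.041)/0.2337 = 9.4230
A = e^9.4230 ≈ 12370 acres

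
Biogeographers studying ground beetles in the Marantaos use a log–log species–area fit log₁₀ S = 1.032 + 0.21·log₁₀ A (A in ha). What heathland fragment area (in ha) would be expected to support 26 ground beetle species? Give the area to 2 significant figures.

26 = 10.76 × A^0.21  ⇒  A^0.21 = 26/10.76 = 2.415
ln A = ln(2.415) / 0.21 = 0.8818 / 0.21 = 4.1992
A = e^4.1992 ≈ 66.63 ha

67 ha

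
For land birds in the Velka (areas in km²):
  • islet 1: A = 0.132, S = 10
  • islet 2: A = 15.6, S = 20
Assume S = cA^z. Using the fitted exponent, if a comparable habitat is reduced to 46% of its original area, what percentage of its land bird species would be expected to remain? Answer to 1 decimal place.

z = ln(20/10) / ln(15.6/0.132) = 0.6931 / 4.7722 = 0.1452
S_new/S_old = (A_new/A_old)^z = 0.46^0.1452 = exp(0.1452 × -0.7765) = 0.8933

89.3%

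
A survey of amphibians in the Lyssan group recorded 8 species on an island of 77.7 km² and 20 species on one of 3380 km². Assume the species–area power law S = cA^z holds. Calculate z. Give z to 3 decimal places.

0.243

Taking logs: ln S = ln c + z ln A, so z = (ln S₂ − ln S₁)/(ln A₂ − ln A₁).
z = ln(20/8) / ln(3380/77.7) = ln(2.5) / ln(43.5) = 0.9163 / 3.7728 = 0.2429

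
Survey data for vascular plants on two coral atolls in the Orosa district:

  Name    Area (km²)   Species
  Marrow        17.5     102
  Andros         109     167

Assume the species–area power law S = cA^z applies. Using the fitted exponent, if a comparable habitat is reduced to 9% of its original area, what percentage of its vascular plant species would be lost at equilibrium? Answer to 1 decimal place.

47.7%

z = ln(167/102) / ln(109/17.5) = 0.4930 / 1.8291 = 0.2695
S_new/S_old = (A_new/A_old)^z = 0.09^0.2695 = exp(0.2695 × -2.4079) = 0.5226
Fraction lost = 1 − 0.5226 = 0.4774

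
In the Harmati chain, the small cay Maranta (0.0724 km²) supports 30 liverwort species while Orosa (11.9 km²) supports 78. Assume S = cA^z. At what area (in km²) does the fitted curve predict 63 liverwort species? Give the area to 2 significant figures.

z = ln(78/30) / ln(11.9/0.0724) = 0.9555 / 5.1021 = 0.1873
c = 30 / 0.0724^0.1873 = 30 / 0.6116 = 49.05
A = (63/49.05)^(1/0.1873) ⇒ ln A = ln(1.284)/0.1873 = 1.3361
A = e^1.3361 ≈ 3.804 km²

3.8 km²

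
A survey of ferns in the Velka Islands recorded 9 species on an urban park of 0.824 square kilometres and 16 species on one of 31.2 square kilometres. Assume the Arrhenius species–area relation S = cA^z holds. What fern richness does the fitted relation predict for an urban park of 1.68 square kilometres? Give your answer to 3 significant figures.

10.1

z = ln(16/9) / ln(31.2/0.824) = 0.5754 / 3.6340 = 0.1583
c = 9 / 0.824^0.1583 = 9 / 0.9698 = 9.28
S₃ = 9.28 × 1.68^0.1583 = 9.28 × 1.086 ≈ 10.07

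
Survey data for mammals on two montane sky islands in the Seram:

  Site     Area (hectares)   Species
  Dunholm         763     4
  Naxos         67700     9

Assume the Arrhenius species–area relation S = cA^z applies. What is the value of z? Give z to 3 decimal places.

0.181

Taking logs: ln S = ln c + z ln A, so z = (ln S₂ − ln S₁)/(ln A₂ − ln A₁).
z = ln(9/4) / ln(67700/763) = ln(2.25) / ln(88.73) = 0.8109 / 4.4856 = 0.1808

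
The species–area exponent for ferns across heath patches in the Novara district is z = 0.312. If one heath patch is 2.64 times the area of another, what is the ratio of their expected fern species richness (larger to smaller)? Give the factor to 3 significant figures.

1.35

S₂/S₁ = (A₂/A₁)^z = 2.64^0.312
ln(S₂/S₁) = 0.312 × ln 2.64 = 0.312 × 0.9708 = 0.3029
S₂/S₁ = e^0.3029 ≈ 1.354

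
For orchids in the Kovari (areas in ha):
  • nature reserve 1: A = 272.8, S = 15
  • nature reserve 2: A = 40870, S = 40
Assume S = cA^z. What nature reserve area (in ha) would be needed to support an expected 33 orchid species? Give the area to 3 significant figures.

15300 ha

z = ln(40/15) / ln(40870/272.8) = 0.9808 / 5.0094 = 0.1958
c = 15 / 272.8^0.1958 = 15 / 2.999 = 5.002
A = (33/5.002)^(1/0.1958) ⇒ ln A = ln(6.597)/0.1958 = 9.6356
A = e^9.6356 ≈ 15301 ha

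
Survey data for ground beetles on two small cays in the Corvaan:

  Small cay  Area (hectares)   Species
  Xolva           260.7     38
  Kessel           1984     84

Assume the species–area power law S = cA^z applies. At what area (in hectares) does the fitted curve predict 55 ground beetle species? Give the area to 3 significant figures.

671 hectares

z = ln(84/38) / ln(1984/260.7) = 0.7932 / 2.0295 = 0.3909
c = 38 / 260.7^0.3909 = 38 / 8.797 = 4.32
A = (55/4.32)^(1/0.3909) ⇒ ln A = ln(12.73)/0.3909 = 6.5094
A = e^6.5094 ≈ 671.4 hectares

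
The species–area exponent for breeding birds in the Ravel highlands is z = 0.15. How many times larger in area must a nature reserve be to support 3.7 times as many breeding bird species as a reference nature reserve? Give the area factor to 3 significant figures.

6140

(A₂/A₁)^0.15 = 3.7, so A₂/A₁ = 3.7^(1/0.15) = 3.7^6.667
ln(A₂/A₁) = ln 3.7 / 0.15 = 1.3083 / 0.15 = 8.7222
A₂/A₁ = e^8.7222 ≈ 6138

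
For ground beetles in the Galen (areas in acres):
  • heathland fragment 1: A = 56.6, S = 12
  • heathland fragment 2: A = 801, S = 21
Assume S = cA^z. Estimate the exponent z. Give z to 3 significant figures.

0.211

Taking logs: ln S = ln c + z ln A, so z = (ln S₂ − ln S₁)/(ln A₂ − ln A₁).
z = ln(21/12) / ln(801/56.6) = ln(1.75) / ln(14.15) = 0.5596 / 2.6499 = 0.2112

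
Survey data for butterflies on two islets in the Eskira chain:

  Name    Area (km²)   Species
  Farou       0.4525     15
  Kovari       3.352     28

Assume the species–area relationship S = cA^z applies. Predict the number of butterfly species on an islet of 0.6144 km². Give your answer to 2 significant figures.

z = ln(28/15) / ln(3.352/0.4525) = 0.6242 / 2.0025 = 0.3117
c = 15 / 0.4525^0.3117 = 15 / 0.781 = 19.21
S₃ = 19.21 × 0.6144^0.3117 = 19.21 × 0.8591 ≈ 16.5

17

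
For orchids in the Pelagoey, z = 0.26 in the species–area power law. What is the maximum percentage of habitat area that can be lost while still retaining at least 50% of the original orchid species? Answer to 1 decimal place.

93.0%

Need (A_new/A_old)^0.26 = 0.5, so A_new/A_old = 0.5^(1/0.26) = 0.5^3.846
ln(A_new/A_old) = ln 0.5 / 0.26 = -0.6931 / 0.26 = -2.6660
A_new/A_old = e^-2.6660 ≈ 0.06953
Fraction that can be lost = 1 − 0.06953 = 0.9305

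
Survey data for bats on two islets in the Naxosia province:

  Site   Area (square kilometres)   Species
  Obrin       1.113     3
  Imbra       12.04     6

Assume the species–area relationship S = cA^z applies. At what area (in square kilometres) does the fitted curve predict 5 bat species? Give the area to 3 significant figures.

z = ln(6/3) / ln(12.04/1.113) = 0.6931 / 2.3812 = 0.2911
c = 3 / 1.113^0.2911 = 3 / 1.032 = 2.908
A = (5/2.908)^(1/0.2911) ⇒ ln A = ln(1.719)/0.2911 = 1.8619
A = e^1.8619 ≈ 6.436 square kilometres

6.44 square kilometres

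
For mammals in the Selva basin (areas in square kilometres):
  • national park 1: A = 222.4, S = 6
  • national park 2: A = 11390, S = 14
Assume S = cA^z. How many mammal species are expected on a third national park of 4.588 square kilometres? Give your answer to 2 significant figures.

2.6

z = ln(14/6) / ln(11390/222.4) = 0.8473 / 3.9360 = 0.2153
c = 6 / 222.4^0.2153 = 6 / 3.201 = 1.875
S₃ = 1.875 × 4.588^0.2153 = 1.875 × 1.388 ≈ 2.602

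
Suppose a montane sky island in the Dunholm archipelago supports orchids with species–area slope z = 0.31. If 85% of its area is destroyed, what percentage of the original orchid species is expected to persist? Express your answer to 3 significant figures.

S_new/S_old = (A_new/A_old)^z = 0.15^0.31
= exp(0.31 × ln 0.15) = exp(0.31 × -1.8971) = exp(-0.5881) ≈ 0.5554

55.5%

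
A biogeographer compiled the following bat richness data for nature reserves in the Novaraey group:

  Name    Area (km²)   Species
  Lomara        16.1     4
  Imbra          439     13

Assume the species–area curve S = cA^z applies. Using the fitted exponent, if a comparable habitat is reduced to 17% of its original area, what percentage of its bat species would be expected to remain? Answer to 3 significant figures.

53.2%

z = ln(13/4) / ln(439/16.1) = 1.1787 / 3.3057 = 0.3566
S_new/S_old = (A_new/A_old)^z = 0.17^0.3566 = exp(0.3566 × -1.7720) = 0.5316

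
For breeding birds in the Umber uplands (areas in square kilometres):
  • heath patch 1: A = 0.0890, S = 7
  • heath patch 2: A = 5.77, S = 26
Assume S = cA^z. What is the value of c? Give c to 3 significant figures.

z = ln(S₂/S₁) / ln(A₂/A₁) = ln(26/7) / ln(5.77/0.089) = 1.3122 / 4.1718 = 0.3145
c = S₁ / A₁^z = 7 / 0.089^0.3145 = 7 / 0.4672 = 14.98

15.0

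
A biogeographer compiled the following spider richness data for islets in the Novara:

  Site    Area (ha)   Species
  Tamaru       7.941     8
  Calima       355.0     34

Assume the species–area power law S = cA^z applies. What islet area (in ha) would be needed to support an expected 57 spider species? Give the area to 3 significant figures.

1380 ha

z = ln(34/8) / ln(355/7.941) = 1.4469 / 3.8001 = 0.3808
c = 8 / 7.941^0.3808 = 8 / 2.201 = 3.635
A = (57/3.635)^(1/0.3808) ⇒ ln A = ln(15.68)/0.3808 = 7.2291
A = e^7.2291 ≈ 1379 ha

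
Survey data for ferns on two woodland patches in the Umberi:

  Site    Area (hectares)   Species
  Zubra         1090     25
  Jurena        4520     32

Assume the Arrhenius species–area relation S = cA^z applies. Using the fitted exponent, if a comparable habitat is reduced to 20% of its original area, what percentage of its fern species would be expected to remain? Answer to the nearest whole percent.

76%

z = ln(32/25) / ln(4520/1090) = 0.2469 / 1.4223 = 0.1736
S_new/S_old = (A_new/A_old)^z = 0.2^0.1736 = exp(0.1736 × -1.6094) = 0.7563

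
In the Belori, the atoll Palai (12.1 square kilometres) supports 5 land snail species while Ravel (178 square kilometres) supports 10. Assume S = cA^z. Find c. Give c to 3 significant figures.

z = ln(S₂/S₁) / ln(A₂/A₁) = ln(10/5) / ln(178/12.1) = 0.6931 / 2.6886 = 0.2578
c = S₁ / A₁^z = 5 / 12.1^0.2578 = 5 / 1.902 = 2.629

2.63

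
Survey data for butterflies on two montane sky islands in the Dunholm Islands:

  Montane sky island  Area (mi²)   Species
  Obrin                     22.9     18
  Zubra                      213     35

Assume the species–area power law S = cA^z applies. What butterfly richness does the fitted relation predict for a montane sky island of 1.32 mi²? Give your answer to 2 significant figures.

7.7

z = ln(35/18) / ln(213/22.9) = 0.6650 / 2.2302 = 0.2982
c = 18 / 22.9^0.2982 = 18 / 2.544 = 7.076
S₃ = 7.076 × 1.32^0.2982 = 7.076 × 1.086 ≈ 7.687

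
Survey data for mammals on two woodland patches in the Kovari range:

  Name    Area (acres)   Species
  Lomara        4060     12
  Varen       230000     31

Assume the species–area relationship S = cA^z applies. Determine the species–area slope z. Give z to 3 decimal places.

0.235

Taking logs: ln S = ln c + z ln A, so z = (ln S₂ − ln S₁)/(ln A₂ − ln A₁).
z = ln(31/12) / ln(230000/4060) = ln(2.583) / ln(56.65) = 0.9491 / 4.0369 = 0.2351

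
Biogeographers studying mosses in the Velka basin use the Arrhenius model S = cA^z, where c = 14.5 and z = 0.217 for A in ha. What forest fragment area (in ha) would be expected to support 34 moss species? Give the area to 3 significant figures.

34 = 14.5 × A^0.217  ⇒  A^0.217 = 34/14.5 = 2.345
ln A = ln(2.345) / 0.217 = 0.8522 / 0.217 = 3.9272
A = e^3.9272 ≈ 50.77 ha

50.8 ha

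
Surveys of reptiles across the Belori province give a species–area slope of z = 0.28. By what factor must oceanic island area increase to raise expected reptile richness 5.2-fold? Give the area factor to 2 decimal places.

360.71

(A₂/A₁)^0.28 = 5.2, so A₂/A₁ = 5.2^(1/0.28) = 5.2^3.571
ln(A₂/A₁) = ln 5.2 / 0.28 = 1.6487 / 0.28 = 5.8881
A₂/A₁ = e^5.8881 ≈ 360.7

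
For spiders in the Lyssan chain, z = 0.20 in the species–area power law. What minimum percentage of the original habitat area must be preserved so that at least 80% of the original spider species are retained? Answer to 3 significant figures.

Need (A_new/A_old)^0.2 = 0.8, so A_new/A_old = 0.8^(1/0.2) = 0.8^5
ln(A_new/A_old) = ln 0.8 / 0.2 = -0.2231 / 0.2 = -1.1157
A_new/A_old = e^-1.1157 ≈ 0.3277

32.8%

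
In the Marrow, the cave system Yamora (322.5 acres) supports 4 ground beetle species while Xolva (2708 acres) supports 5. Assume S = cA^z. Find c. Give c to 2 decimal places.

2.18

z = ln(S₂/S₁) / ln(A₂/A₁) = ln(5/4) / ln(2708/322.5) = 0.2231 / 2.1279 = 0.1049
c = S₁ / A₁^z = 4 / 322.5^0.1049 = 4 / 1.833 = 2.183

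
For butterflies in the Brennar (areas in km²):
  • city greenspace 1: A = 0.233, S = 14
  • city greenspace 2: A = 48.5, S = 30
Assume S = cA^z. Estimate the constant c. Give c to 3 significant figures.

17.2

z = ln(S₂/S₁) / ln(A₂/A₁) = ln(30/14) / ln(48.5/0.233) = 0.7621 / 5.3383 = 0.1428
c = S₁ / A₁^z = 14 / 0.233^0.1428 = 14 / 0.8122 = 17.24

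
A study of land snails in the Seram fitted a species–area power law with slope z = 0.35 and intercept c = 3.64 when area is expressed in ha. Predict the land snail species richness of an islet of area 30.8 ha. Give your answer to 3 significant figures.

12.1

S = 3.64 × 30.8^0.35
ln S = ln 3.64 + 0.35 × ln 30.8 = 1.2920 + 0.35 × 3.4275 = 2.4916
S = e^2.4916 ≈ 12.08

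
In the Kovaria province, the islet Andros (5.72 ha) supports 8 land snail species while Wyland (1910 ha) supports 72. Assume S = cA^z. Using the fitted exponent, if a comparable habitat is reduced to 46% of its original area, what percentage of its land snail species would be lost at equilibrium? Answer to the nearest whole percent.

25%

z = ln(72/8) / ln(1910/5.72) = 2.1972 / 5.8109 = 0.3781
S_new/S_old = (A_new/A_old)^z = 0.46^0.3781 = exp(0.3781 × -0.7765) = 0.7456
Fraction lost = 1 − 0.7456 = 0.2544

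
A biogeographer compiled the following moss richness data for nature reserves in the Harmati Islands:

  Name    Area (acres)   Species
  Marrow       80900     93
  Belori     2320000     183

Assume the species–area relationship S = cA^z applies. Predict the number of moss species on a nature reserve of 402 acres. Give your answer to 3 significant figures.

31.9

z = ln(183/93) / ln(2320000/80900) = 0.6769 / 3.3561 = 0.2017
c = 93 / 80900^0.2017 = 93 / 9.77 = 9.519
S₃ = 9.519 × 402^0.2017 = 9.519 × 3.352 ≈ 31.9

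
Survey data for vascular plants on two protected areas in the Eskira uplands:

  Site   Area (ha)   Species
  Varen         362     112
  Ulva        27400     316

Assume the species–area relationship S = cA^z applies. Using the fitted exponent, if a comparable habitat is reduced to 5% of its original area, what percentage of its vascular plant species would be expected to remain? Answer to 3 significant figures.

z = ln(316/112) / ln(27400/362) = 1.0372 / 4.3267 = 0.2397
S_new/S_old = (A_new/A_old)^z = 0.05^0.2397 = exp(0.2397 × -2.9957) = 0.4876

48.8%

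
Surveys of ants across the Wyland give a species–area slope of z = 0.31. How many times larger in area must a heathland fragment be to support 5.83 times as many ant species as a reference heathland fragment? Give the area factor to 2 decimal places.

(A₂/A₁)^0.31 = 5.83, so A₂/A₁ = 5.83^(1/0.31) = 5.83^3.226
ln(A₂/A₁) = ln 5.83 / 0.31 = 1.7630 / 0.31 = 5.6872
A₂/A₁ = e^5.6872 ≈ 295.1

295.05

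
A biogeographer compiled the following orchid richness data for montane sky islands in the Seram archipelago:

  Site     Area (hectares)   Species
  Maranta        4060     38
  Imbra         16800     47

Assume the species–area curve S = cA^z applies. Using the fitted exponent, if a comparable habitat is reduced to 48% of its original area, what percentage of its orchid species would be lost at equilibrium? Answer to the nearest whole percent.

z = ln(47/38) / ln(16800/4060) = 0.2126 / 1.4202 = 0.1497
S_new/S_old = (A_new/A_old)^z = 0.48^0.1497 = exp(0.1497 × -0.7340) = 0.896
Fraction lost = 1 − 0.896 = 0.104

10%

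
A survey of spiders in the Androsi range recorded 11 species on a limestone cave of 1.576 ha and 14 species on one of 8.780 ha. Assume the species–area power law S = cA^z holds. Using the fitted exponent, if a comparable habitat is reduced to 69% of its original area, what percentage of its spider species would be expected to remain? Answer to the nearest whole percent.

z = ln(14/11) / ln(8.78/1.576) = 0.2412 / 1.7176 = 0.1404
S_new/S_old = (A_new/A_old)^z = 0.69^0.1404 = exp(0.1404 × -0.3711) = 0.9492

95%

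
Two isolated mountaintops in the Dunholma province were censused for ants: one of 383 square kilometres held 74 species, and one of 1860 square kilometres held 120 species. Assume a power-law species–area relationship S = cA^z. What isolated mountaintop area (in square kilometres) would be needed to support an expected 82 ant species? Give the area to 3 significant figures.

z = ln(120/74) / ln(1860/383) = 0.4834 / 1.5803 = 0.3059
c = 74 / 383^0.3059 = 74 / 6.169 = 12
A = (82/12)^(1/0.3059) ⇒ ln A = ln(6.836)/0.3059 = 6.2836
A = e^6.2836 ≈ 535.7 square kilometres

536 square kilometres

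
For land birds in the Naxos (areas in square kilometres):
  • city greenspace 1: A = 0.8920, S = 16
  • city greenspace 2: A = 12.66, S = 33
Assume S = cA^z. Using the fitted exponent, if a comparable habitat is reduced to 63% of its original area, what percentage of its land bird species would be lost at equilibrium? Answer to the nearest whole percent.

12%

z = ln(33/16) / ln(12.66/0.892) = 0.7239 / 2.6527 = 0.2729
S_new/S_old = (A_new/A_old)^z = 0.63^0.2729 = exp(0.2729 × -0.4620) = 0.8815
Fraction lost = 1 − 0.8815 = 0.1185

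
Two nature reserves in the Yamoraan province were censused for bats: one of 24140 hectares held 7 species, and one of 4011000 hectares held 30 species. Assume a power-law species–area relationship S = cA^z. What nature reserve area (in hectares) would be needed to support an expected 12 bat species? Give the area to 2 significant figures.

z = ln(30/7) / ln(4011000/24140) = 1.4553 / 5.1129 = 0.2846
c = 7 / 24140^0.2846 = 7 / 17.68 = 0.396
A = (12/0.396)^(1/0.2846) ⇒ ln A = ln(30.31)/0.2846 = 11.9853
A = e^11.9853 ≈ 160381 hectares

160000 hectares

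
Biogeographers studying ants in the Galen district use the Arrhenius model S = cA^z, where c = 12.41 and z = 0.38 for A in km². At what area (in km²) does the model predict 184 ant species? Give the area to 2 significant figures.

184 = 12.41 × A^0.38  ⇒  A^0.38 = 184/12.41 = 14.83
ln A = ln(14.83) / 0.38 = 2.6964 / 0.38 = 7.0959
A = e^7.0959 ≈ 1207 km²

1200 km²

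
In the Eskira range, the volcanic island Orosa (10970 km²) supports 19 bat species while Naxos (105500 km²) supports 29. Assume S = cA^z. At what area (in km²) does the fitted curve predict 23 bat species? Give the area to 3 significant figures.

30500 km²

z = ln(29/19) / ln(105500/10970) = 0.4229 / 2.2635 = 0.1868
c = 19 / 10970^0.1868 = 19 / 5.685 = 3.342
A = (23/3.342)^(1/0.1868) ⇒ ln A = ln(6.882)/0.1868 = 10.3256
A = e^10.3256 ≈ 30505 km²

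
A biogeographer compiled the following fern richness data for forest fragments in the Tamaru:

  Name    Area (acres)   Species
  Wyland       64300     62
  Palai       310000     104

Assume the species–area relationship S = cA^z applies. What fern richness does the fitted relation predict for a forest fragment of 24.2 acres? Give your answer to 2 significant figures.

4.6

z = ln(104/62) / ln(310000/64300) = 0.5173 / 1.5730 = 0.3288
c = 62 / 64300^0.3288 = 62 / 38.11 = 1.627
S₃ = 1.627 × 24.2^0.3288 = 1.627 × 2.851 ≈ 4.638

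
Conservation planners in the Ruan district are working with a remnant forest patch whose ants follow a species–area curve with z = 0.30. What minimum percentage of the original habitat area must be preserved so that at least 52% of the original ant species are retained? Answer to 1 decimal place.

11.3%

Need (A_new/A_old)^0.3 = 0.52, so A_new/A_old = 0.52^(1/0.3) = 0.52^3.333
ln(A_new/A_old) = ln 0.52 / 0.3 = -0.6539 / 0.3 = -2.1798
A_new/A_old = e^-2.1798 ≈ 0.1131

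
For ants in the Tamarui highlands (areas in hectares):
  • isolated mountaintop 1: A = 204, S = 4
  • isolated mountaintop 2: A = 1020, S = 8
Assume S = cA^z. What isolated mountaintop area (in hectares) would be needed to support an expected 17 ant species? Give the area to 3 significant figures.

z = ln(8/4) / ln(1020/204) = 0.6931 / 1.6094 = 0.4307
c = 4 / 204^0.4307 = 4 / 9.879 = 0.4049
A = (17/0.4049)^(1/0.4307) ⇒ ln A = ln(41.98)/0.4307 = 8.6778
A = e^8.6778 ≈ 5871 hectares

5870 hectares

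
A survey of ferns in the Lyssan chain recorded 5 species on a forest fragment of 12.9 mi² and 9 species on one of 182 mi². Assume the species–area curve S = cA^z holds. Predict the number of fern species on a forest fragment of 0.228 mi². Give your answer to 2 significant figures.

2.0

z = ln(9/5) / ln(182/12.9) = 0.5878 / 2.6468 = 0.2221
c = 5 / 12.9^0.2221 = 5 / 1.765 = 2.834
S₃ = 2.834 × 0.228^0.2221 = 2.834 × 0.7201 ≈ 2.041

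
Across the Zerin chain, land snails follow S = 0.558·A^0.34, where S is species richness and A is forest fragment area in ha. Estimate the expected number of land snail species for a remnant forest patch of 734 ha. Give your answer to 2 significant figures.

5.3

S = 0.558 × 734^0.34
ln S = ln 0.558 + 0.34 × ln 734 = -0.5834 + 0.34 × 6.5985 = 1.6601
S = e^1.6601 ≈ 5.26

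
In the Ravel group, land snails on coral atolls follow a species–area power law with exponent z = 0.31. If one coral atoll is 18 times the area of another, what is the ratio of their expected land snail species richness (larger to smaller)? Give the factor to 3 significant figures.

S₂/S₁ = (A₂/A₁)^z = 18^0.31
ln(S₂/S₁) = 0.31 × ln 18 = 0.31 × 2.8904 = 0.8960
S₂/S₁ = e^0.8960 ≈ 2.45

2.45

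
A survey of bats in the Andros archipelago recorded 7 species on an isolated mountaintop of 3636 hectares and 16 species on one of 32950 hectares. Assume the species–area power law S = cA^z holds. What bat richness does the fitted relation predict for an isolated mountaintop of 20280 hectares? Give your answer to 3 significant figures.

z = ln(16/7) / ln(32950/3636) = 0.8267 / 2.2041 = 0.3751
c = 7 / 3636^0.3751 = 7 / 21.65 = 0.3233
S₃ = 0.3233 × 20280^0.3751 = 0.3233 × 41.25 ≈ 13.34

13.3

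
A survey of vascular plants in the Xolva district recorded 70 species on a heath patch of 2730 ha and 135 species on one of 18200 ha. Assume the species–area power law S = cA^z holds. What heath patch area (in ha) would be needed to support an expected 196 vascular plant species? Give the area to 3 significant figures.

53400 ha

z = ln(135/70) / ln(18200/2730) = 0.6568 / 1.8971 = 0.3462
c = 70 / 2730^0.3462 = 70 / 15.47 = 4.524
A = (196/4.524)^(1/0.3462) ⇒ ln A = ln(43.33)/0.3462 = 10.8861
A = e^10.8861 ≈ 53430 ha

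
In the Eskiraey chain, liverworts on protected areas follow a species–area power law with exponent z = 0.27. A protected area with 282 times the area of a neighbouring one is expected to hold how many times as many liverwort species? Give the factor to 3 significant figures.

S₂/S₁ = (A₂/A₁)^z = 282^0.27
ln(S₂/S₁) = 0.27 × ln 282 = 0.27 × 5.6419 = 1.5233
S₂/S₁ = e^1.5233 ≈ 4.587

4.59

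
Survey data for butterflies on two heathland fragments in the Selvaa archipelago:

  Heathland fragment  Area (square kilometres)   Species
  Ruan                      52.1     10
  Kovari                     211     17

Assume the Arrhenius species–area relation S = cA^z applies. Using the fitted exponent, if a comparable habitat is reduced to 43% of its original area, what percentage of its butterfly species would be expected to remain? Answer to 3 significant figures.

72.6%

z = ln(17/10) / ln(211/52.1) = 0.5306 / 1.3987 = 0.3794
S_new/S_old = (A_new/A_old)^z = 0.43^0.3794 = exp(0.3794 × -0.8440) = 0.726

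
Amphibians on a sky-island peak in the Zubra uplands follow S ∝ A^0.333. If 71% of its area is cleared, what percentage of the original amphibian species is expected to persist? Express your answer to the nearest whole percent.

66%

S_new/S_old = (A_new/A_old)^z = 0.29^0.333
= exp(0.333 × ln 0.29) = exp(0.333 × -1.2379) = exp(-0.4122) ≈ 0.6622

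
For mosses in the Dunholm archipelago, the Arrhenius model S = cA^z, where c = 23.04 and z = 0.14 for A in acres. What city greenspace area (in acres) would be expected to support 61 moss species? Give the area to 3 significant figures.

61 = 23.04 × A^0.14  ⇒  A^0.14 = 61/23.04 = 2.648
ln A = ln(2.648) / 0.14 = 0.9736 / 0.14 = 6.9546
A = e^6.9546 ≈ 1048 acres

1050 acres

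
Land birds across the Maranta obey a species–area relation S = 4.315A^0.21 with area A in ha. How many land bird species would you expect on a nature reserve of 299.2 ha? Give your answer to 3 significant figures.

14.3

S = 4.315 × 299.2^0.21 = 4.315 × 3.311 ≈ 14.29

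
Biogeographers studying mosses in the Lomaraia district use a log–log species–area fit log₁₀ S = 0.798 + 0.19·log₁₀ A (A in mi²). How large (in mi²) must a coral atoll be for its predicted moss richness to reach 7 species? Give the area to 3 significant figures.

1.77 mi²

7 = 6.281 × A^0.19  ⇒  A^0.19 = 7/6.281 = 1.115
ln A = ln(1.115) / 0.19 = 0.1084 / 0.19 = 0.5708
A = e^0.5708 ≈ 1.77 mi²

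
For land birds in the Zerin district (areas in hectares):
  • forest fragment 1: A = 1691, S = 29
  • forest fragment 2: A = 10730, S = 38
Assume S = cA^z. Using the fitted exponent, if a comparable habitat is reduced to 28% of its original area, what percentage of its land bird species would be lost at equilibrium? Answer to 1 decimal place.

z = ln(38/29) / ln(10730/1691) = 0.2703 / 1.8477 = 0.1463
S_new/S_old = (A_new/A_old)^z = 0.28^0.1463 = exp(0.1463 × -1.2730) = 0.8301
Fraction lost = 1 − 0.8301 = 0.1699

17.0%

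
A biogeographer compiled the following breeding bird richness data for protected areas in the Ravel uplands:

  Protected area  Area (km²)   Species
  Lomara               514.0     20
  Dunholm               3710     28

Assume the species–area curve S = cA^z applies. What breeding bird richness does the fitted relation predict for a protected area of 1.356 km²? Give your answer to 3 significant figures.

z = ln(28/20) / ln(3710/514) = 0.3365 / 1.9766 = 0.1702
c = 20 / 514^0.1702 = 20 / 2.894 = 6.911
S₃ = 6.911 × 1.356^0.1702 = 6.911 × 1.053 ≈ 7.279

7.28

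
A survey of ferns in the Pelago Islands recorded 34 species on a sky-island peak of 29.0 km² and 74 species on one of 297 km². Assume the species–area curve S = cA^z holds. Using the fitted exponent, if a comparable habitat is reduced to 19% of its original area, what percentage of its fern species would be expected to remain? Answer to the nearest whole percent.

57%

z = ln(74/34) / ln(297/29) = 0.7777 / 2.3264 = 0.3343
S_new/S_old = (A_new/A_old)^z = 0.19^0.3343 = exp(0.3343 × -1.6607) = 0.574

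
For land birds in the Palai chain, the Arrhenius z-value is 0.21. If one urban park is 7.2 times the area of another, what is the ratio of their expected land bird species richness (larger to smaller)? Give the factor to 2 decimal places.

S₂/S₁ = (A₂/A₁)^z = 7.2^0.21
ln(S₂/S₁) = 0.21 × ln 7.2 = 0.21 × 1.9741 = 0.4146
S₂/S₁ = e^0.4146 ≈ 1.514

1.51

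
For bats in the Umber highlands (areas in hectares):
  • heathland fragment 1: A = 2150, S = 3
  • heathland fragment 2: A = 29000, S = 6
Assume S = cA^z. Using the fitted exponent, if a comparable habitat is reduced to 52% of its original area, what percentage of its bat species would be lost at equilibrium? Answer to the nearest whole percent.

16%

z = ln(6/3) / ln(29000/2150) = 0.6931 / 2.6018 = 0.2664
S_new/S_old = (A_new/A_old)^z = 0.52^0.2664 = exp(0.2664 × -0.6539) = 0.8401
Fraction lost = 1 − 0.8401 = 0.1599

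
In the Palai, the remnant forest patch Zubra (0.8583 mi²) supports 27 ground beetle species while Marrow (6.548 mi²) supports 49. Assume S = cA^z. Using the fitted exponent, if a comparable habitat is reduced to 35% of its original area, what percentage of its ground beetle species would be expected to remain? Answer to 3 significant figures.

73.5%

z = ln(49/27) / ln(6.548/0.8583) = 0.5960 / 2.0320 = 0.2933
S_new/S_old = (A_new/A_old)^z = 0.35^0.2933 = exp(0.2933 × -1.0498) = 0.735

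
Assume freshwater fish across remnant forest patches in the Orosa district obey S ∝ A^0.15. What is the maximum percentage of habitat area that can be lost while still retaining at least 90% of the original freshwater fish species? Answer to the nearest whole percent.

Need (A_new/A_old)^0.15 = 0.9, so A_new/A_old = 0.9^(1/0.15) = 0.9^6.667
ln(A_new/A_old) = ln 0.9 / 0.15 = -0.1054 / 0.15 = -0.7024
A_new/A_old = e^-0.7024 ≈ 0.4954
Fraction that can be lost = 1 − 0.4954 = 0.5046

50%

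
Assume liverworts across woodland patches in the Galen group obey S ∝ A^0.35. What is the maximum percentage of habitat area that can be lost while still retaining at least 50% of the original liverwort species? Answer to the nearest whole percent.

Need (A_new/A_old)^0.35 = 0.5, so A_new/A_old = 0.5^(1/0.35) = 0.5^2.857
ln(A_new/A_old) = ln 0.5 / 0.35 = -0.6931 / 0.35 = -1.9804
A_new/A_old = e^-1.9804 ≈ 0.138
Fraction that can be lost = 1 − 0.138 = 0.862

86%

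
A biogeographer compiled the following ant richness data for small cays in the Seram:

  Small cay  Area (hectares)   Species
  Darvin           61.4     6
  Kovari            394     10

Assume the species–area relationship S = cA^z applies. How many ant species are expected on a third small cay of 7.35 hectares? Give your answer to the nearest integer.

3

z = ln(10/6) / ln(394/61.4) = 0.5108 / 1.8589 = 0.2748
c = 6 / 61.4^0.2748 = 6 / 3.1 = 1.935
S₃ = 1.935 × 7.35^0.2748 = 1.935 × 1.73 ≈ 3.348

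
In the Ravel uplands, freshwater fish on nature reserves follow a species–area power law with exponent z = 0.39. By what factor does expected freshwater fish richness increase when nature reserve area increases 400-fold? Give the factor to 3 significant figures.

S₂/S₁ = (A₂/A₁)^z = 400^0.39
ln(S₂/S₁) = 0.39 × ln 400 = 0.39 × 5.9915 = 2.3367
S₂/S₁ = e^2.3367 ≈ 10.35

10.3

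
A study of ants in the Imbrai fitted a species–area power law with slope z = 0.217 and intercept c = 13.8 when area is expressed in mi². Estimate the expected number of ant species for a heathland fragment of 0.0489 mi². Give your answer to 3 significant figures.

7.17

S = 13.8 × 0.0489^0.217
ln S = ln 13.8 + 0.217 × ln 0.0489 = 2.6247 + 0.217 × -3.0180 = 1.9698
S = e^1.9698 ≈ 7.169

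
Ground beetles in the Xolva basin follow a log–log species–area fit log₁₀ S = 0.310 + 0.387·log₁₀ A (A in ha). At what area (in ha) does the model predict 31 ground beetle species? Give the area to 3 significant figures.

1130 ha

31 = 2.042 × A^0.387  ⇒  A^0.387 = 31/2.042 = 15.18
ln A = ln(15.18) / 0.387 = 2.7202 / 0.387 = 7.0289
A = e^7.0289 ≈ 1129 ha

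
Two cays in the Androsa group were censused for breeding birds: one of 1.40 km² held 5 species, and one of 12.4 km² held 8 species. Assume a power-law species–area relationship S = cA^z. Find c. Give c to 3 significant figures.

4.65

z = ln(S₂/S₁) / ln(A₂/A₁) = ln(8/5) / ln(12.4/1.4) = 0.4700 / 2.1812 = 0.2155
c = S₁ / A₁^z = 5 / 1.4^0.2155 = 5 / 1.075 = 4.65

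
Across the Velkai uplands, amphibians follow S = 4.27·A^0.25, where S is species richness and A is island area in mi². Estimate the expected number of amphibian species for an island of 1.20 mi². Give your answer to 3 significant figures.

4.47

S = 4.27 × 1.2^0.25
ln S = ln 4.27 + 0.25 × ln 1.2 = 1.4516 + 0.25 × 0.1823 = 1.4972
S = e^1.4972 ≈ 4.469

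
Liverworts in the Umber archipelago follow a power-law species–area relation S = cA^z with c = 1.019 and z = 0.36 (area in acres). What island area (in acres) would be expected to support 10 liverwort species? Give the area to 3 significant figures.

10 = 1.019 × A^0.36  ⇒  A^0.36 = 10/1.019 = 9.814
ln A = ln(9.814) / 0.36 = 2.2838 / 0.36 = 6.3438
A = e^6.3438 ≈ 568.9 acres

569 acres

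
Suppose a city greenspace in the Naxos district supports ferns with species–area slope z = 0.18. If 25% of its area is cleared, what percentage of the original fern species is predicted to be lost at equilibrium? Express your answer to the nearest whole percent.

5%

S_new/S_old = (A_new/A_old)^z = 0.75^0.18
= exp(0.18 × ln 0.75) = exp(0.18 × -0.2877) = exp(-0.0518) ≈ 0.9495
Fraction lost = 1 − 0.9495 = 0.05046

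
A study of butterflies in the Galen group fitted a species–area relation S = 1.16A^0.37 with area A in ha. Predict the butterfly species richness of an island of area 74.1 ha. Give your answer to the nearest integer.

6 species

S = 1.16 × 74.1^0.37
ln S = ln 1.16 + 0.37 × ln 74.1 = 0.1484 + 0.37 × 4.3054 = 1.7414
S = e^1.7414 ≈ 5.705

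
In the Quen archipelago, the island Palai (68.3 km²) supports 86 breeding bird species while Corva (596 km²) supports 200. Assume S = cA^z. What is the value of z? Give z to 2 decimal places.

Taking logs: ln S = ln c + z ln A, so z = (ln S₂ − ln S₁)/(ln A₂ − ln A₁).
z = ln(200/86) / ln(596/68.3) = ln(2.326) / ln(8.726) = 0.8440 / 2.1663 = 0.3896

0.39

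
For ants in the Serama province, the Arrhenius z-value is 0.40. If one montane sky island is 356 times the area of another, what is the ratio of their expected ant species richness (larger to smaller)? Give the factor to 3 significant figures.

S₂/S₁ = (A₂/A₁)^z = 356^0.4
ln(S₂/S₁) = 0.4 × ln 356 = 0.4 × 5.8749 = 2.3500
S₂/S₁ = e^2.3500 ≈ 10.49

10.5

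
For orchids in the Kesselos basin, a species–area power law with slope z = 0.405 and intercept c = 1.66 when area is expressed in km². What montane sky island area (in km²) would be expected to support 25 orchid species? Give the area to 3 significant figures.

810 km²

25 = 1.66 × A^0.405  ⇒  A^0.405 = 25/1.66 = 15.06
ln A = ln(15.06) / 0.405 = 2.7121 / 0.405 = 6.6964
A = e^6.6964 ≈ 809.5 km²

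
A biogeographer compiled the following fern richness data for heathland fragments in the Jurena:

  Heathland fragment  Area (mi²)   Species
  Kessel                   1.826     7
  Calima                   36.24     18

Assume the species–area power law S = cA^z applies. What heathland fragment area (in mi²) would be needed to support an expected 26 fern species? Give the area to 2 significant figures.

120 mi²

z = ln(18/7) / ln(36.24/1.826) = 0.9445 / 2.9880 = 0.3161
c = 7 / 1.826^0.3161 = 7 / 1.21 = 5.787
A = (26/5.787)^(1/0.3161) ⇒ ln A = ln(4.493)/0.3161 = 4.7536
A = e^4.7536 ≈ 116 mi²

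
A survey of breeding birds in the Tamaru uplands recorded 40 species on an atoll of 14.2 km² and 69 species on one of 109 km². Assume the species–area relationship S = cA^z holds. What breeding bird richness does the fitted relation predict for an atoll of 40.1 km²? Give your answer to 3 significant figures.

z = ln(69/40) / ln(109/14.2) = 0.5452 / 2.0381 = 0.2675
c = 40 / 14.2^0.2675 = 40 / 2.034 = 19.67
S₃ = 19.67 × 40.1^0.2675 = 19.67 × 2.685 ≈ 52.8

52.8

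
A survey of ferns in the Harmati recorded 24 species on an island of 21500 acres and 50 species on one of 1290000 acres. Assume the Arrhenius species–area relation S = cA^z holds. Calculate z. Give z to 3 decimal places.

Taking logs: ln S = ln c + z ln A, so z = (ln S₂ − ln S₁)/(ln A₂ − ln A₁).
z = ln(50/24) / ln(1290000/21500) = ln(2.083) / ln(60) = 0.7340 / 4.0943 = 0.1793

0.179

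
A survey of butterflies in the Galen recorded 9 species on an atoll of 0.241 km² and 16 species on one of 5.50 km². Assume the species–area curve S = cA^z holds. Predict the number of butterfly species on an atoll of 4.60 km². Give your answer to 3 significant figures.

15.5

z = ln(16/9) / ln(5.5/0.241) = 0.5754 / 3.1277 = 0.1840
c = 9 / 0.241^0.1840 = 9 / 0.7697 = 11.69
S₃ = 11.69 × 4.6^0.1840 = 11.69 × 1.324 ≈ 15.48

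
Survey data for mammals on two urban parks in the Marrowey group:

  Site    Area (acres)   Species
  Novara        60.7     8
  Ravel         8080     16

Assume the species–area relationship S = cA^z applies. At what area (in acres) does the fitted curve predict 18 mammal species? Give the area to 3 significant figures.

z = ln(16/8) / ln(8080/60.7) = 0.6931 / 4.8912 = 0.1417
c = 8 / 60.7^0.1417 = 8 / 1.789 = 4.471
A = (18/4.471)^(1/0.1417) ⇒ ln A = ln(4.026)/0.1417 = 9.8283
A = e^9.8283 ≈ 18551 acres

18600 acres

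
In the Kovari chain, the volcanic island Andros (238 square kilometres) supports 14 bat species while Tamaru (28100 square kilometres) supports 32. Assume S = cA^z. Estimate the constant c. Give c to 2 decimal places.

z = ln(S₂/S₁) / ln(A₂/A₁) = ln(32/14) / ln(28100/238) = 0.8267 / 4.7713 = 0.1733
c = S₁ / A₁^z = 14 / 238^0.1733 = 14 / 2.581 = 5.424

5.42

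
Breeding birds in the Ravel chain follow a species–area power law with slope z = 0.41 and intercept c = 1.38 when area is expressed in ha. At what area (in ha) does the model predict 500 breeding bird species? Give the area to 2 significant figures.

1700000 ha

500 = 1.38 × A^0.41  ⇒  A^0.41 = 500/1.38 = 362.3
ln A = ln(362.3) / 0.41 = 5.8925 / 0.41 = 14.3720
A = e^14.3720 ≈ 1744557 ha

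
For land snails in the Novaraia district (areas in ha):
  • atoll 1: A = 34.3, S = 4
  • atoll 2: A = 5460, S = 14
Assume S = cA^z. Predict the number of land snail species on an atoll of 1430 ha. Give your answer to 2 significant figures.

10

z = ln(14/4) / ln(5460/34.3) = 1.2528 / 5.0701 = 0.2471
c = 4 / 34.3^0.2471 = 4 / 2.395 = 1.67
S₃ = 1.67 × 1430^0.2471 = 1.67 × 6.021 ≈ 10.05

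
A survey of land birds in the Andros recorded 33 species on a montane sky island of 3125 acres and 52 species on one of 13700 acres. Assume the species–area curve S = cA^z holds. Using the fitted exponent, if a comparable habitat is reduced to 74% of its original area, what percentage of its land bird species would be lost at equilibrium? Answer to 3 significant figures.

z = ln(52/33) / ln(13700/3125) = 0.4547 / 1.4780 = 0.3077
S_new/S_old = (A_new/A_old)^z = 0.74^0.3077 = exp(0.3077 × -0.3011) = 0.9115
Fraction lost = 1 − 0.9115 = 0.08848

8.85%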